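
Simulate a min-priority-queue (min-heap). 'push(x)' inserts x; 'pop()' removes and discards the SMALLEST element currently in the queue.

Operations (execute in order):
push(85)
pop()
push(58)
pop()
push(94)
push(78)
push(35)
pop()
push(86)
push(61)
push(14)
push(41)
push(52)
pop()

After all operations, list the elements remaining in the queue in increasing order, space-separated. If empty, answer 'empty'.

push(85): heap contents = [85]
pop() → 85: heap contents = []
push(58): heap contents = [58]
pop() → 58: heap contents = []
push(94): heap contents = [94]
push(78): heap contents = [78, 94]
push(35): heap contents = [35, 78, 94]
pop() → 35: heap contents = [78, 94]
push(86): heap contents = [78, 86, 94]
push(61): heap contents = [61, 78, 86, 94]
push(14): heap contents = [14, 61, 78, 86, 94]
push(41): heap contents = [14, 41, 61, 78, 86, 94]
push(52): heap contents = [14, 41, 52, 61, 78, 86, 94]
pop() → 14: heap contents = [41, 52, 61, 78, 86, 94]

Answer: 41 52 61 78 86 94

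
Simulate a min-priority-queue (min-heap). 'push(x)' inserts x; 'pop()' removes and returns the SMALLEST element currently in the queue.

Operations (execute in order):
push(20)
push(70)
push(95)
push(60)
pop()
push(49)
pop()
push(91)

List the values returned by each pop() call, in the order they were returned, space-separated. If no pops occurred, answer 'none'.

push(20): heap contents = [20]
push(70): heap contents = [20, 70]
push(95): heap contents = [20, 70, 95]
push(60): heap contents = [20, 60, 70, 95]
pop() → 20: heap contents = [60, 70, 95]
push(49): heap contents = [49, 60, 70, 95]
pop() → 49: heap contents = [60, 70, 95]
push(91): heap contents = [60, 70, 91, 95]

Answer: 20 49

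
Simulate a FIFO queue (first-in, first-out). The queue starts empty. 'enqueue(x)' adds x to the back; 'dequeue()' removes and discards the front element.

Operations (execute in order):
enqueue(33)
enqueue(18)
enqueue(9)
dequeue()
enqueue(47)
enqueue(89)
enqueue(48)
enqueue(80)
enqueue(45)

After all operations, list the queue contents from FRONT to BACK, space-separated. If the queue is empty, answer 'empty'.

enqueue(33): [33]
enqueue(18): [33, 18]
enqueue(9): [33, 18, 9]
dequeue(): [18, 9]
enqueue(47): [18, 9, 47]
enqueue(89): [18, 9, 47, 89]
enqueue(48): [18, 9, 47, 89, 48]
enqueue(80): [18, 9, 47, 89, 48, 80]
enqueue(45): [18, 9, 47, 89, 48, 80, 45]

Answer: 18 9 47 89 48 80 45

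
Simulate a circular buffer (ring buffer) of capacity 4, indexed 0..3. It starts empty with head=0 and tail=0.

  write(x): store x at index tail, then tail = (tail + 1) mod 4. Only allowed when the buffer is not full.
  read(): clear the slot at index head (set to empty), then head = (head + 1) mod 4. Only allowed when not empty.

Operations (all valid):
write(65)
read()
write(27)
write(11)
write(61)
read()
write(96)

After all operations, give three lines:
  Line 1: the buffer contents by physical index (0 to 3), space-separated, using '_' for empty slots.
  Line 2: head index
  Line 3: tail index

write(65): buf=[65 _ _ _], head=0, tail=1, size=1
read(): buf=[_ _ _ _], head=1, tail=1, size=0
write(27): buf=[_ 27 _ _], head=1, tail=2, size=1
write(11): buf=[_ 27 11 _], head=1, tail=3, size=2
write(61): buf=[_ 27 11 61], head=1, tail=0, size=3
read(): buf=[_ _ 11 61], head=2, tail=0, size=2
write(96): buf=[96 _ 11 61], head=2, tail=1, size=3

Answer: 96 _ 11 61
2
1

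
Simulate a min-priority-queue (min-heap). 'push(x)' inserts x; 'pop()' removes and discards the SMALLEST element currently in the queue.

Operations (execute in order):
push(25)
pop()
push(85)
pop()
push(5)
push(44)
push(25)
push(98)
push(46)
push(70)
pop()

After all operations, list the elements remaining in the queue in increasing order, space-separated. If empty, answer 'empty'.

Answer: 25 44 46 70 98

Derivation:
push(25): heap contents = [25]
pop() → 25: heap contents = []
push(85): heap contents = [85]
pop() → 85: heap contents = []
push(5): heap contents = [5]
push(44): heap contents = [5, 44]
push(25): heap contents = [5, 25, 44]
push(98): heap contents = [5, 25, 44, 98]
push(46): heap contents = [5, 25, 44, 46, 98]
push(70): heap contents = [5, 25, 44, 46, 70, 98]
pop() → 5: heap contents = [25, 44, 46, 70, 98]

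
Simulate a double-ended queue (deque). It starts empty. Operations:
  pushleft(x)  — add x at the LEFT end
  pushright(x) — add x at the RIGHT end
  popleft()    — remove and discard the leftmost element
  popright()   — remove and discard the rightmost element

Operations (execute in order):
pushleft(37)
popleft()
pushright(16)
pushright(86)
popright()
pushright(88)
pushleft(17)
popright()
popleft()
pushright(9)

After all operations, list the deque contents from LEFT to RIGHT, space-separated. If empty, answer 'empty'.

pushleft(37): [37]
popleft(): []
pushright(16): [16]
pushright(86): [16, 86]
popright(): [16]
pushright(88): [16, 88]
pushleft(17): [17, 16, 88]
popright(): [17, 16]
popleft(): [16]
pushright(9): [16, 9]

Answer: 16 9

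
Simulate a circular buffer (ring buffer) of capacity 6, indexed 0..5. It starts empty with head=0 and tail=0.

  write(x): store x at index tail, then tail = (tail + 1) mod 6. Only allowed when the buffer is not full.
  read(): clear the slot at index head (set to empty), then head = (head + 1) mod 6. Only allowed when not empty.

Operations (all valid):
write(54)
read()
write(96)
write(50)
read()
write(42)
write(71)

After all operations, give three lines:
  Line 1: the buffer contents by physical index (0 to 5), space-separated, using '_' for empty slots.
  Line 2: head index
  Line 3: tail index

write(54): buf=[54 _ _ _ _ _], head=0, tail=1, size=1
read(): buf=[_ _ _ _ _ _], head=1, tail=1, size=0
write(96): buf=[_ 96 _ _ _ _], head=1, tail=2, size=1
write(50): buf=[_ 96 50 _ _ _], head=1, tail=3, size=2
read(): buf=[_ _ 50 _ _ _], head=2, tail=3, size=1
write(42): buf=[_ _ 50 42 _ _], head=2, tail=4, size=2
write(71): buf=[_ _ 50 42 71 _], head=2, tail=5, size=3

Answer: _ _ 50 42 71 _
2
5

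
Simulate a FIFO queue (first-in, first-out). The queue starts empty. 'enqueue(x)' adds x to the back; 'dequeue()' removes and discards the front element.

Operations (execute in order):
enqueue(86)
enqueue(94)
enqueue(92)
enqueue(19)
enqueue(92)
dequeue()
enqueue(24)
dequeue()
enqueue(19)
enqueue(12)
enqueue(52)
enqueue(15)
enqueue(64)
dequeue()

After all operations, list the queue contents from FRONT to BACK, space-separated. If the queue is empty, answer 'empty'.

Answer: 19 92 24 19 12 52 15 64

Derivation:
enqueue(86): [86]
enqueue(94): [86, 94]
enqueue(92): [86, 94, 92]
enqueue(19): [86, 94, 92, 19]
enqueue(92): [86, 94, 92, 19, 92]
dequeue(): [94, 92, 19, 92]
enqueue(24): [94, 92, 19, 92, 24]
dequeue(): [92, 19, 92, 24]
enqueue(19): [92, 19, 92, 24, 19]
enqueue(12): [92, 19, 92, 24, 19, 12]
enqueue(52): [92, 19, 92, 24, 19, 12, 52]
enqueue(15): [92, 19, 92, 24, 19, 12, 52, 15]
enqueue(64): [92, 19, 92, 24, 19, 12, 52, 15, 64]
dequeue(): [19, 92, 24, 19, 12, 52, 15, 64]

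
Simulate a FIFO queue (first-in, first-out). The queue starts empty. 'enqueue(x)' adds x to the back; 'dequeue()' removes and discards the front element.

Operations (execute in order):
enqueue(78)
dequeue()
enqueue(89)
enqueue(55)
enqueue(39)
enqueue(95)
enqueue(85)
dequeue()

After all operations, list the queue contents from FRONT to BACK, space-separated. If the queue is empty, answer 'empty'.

Answer: 55 39 95 85

Derivation:
enqueue(78): [78]
dequeue(): []
enqueue(89): [89]
enqueue(55): [89, 55]
enqueue(39): [89, 55, 39]
enqueue(95): [89, 55, 39, 95]
enqueue(85): [89, 55, 39, 95, 85]
dequeue(): [55, 39, 95, 85]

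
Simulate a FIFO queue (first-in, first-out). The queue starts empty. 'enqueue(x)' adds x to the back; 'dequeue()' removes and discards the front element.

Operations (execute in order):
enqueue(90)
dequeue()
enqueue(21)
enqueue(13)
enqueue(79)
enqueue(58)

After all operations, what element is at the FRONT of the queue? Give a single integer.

Answer: 21

Derivation:
enqueue(90): queue = [90]
dequeue(): queue = []
enqueue(21): queue = [21]
enqueue(13): queue = [21, 13]
enqueue(79): queue = [21, 13, 79]
enqueue(58): queue = [21, 13, 79, 58]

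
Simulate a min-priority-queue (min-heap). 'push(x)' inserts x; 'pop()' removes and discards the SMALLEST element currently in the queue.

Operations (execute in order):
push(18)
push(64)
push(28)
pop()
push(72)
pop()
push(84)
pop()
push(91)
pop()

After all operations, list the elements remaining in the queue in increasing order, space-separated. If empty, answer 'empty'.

Answer: 84 91

Derivation:
push(18): heap contents = [18]
push(64): heap contents = [18, 64]
push(28): heap contents = [18, 28, 64]
pop() → 18: heap contents = [28, 64]
push(72): heap contents = [28, 64, 72]
pop() → 28: heap contents = [64, 72]
push(84): heap contents = [64, 72, 84]
pop() → 64: heap contents = [72, 84]
push(91): heap contents = [72, 84, 91]
pop() → 72: heap contents = [84, 91]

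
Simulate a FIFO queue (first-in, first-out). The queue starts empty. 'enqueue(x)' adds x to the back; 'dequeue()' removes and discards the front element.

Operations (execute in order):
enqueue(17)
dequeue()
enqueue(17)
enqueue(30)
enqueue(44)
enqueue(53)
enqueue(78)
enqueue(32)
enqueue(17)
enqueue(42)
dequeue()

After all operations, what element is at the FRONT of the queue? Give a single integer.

enqueue(17): queue = [17]
dequeue(): queue = []
enqueue(17): queue = [17]
enqueue(30): queue = [17, 30]
enqueue(44): queue = [17, 30, 44]
enqueue(53): queue = [17, 30, 44, 53]
enqueue(78): queue = [17, 30, 44, 53, 78]
enqueue(32): queue = [17, 30, 44, 53, 78, 32]
enqueue(17): queue = [17, 30, 44, 53, 78, 32, 17]
enqueue(42): queue = [17, 30, 44, 53, 78, 32, 17, 42]
dequeue(): queue = [30, 44, 53, 78, 32, 17, 42]

Answer: 30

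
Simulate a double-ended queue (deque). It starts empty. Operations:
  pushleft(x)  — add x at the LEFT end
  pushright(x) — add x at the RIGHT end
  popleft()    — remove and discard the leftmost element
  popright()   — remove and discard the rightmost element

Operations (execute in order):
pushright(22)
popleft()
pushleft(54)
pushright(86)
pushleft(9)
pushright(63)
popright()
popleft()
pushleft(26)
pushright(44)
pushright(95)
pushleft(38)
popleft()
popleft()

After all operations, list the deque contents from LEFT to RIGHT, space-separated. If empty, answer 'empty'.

Answer: 54 86 44 95

Derivation:
pushright(22): [22]
popleft(): []
pushleft(54): [54]
pushright(86): [54, 86]
pushleft(9): [9, 54, 86]
pushright(63): [9, 54, 86, 63]
popright(): [9, 54, 86]
popleft(): [54, 86]
pushleft(26): [26, 54, 86]
pushright(44): [26, 54, 86, 44]
pushright(95): [26, 54, 86, 44, 95]
pushleft(38): [38, 26, 54, 86, 44, 95]
popleft(): [26, 54, 86, 44, 95]
popleft(): [54, 86, 44, 95]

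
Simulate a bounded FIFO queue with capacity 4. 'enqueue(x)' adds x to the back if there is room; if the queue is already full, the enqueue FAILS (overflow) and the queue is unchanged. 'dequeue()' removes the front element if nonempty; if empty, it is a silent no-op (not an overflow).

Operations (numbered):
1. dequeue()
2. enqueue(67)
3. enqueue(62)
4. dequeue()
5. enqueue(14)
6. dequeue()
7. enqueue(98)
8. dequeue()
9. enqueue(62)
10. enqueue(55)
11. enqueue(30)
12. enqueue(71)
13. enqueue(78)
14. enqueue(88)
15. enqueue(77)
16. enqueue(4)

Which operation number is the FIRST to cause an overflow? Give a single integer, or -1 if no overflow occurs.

1. dequeue(): empty, no-op, size=0
2. enqueue(67): size=1
3. enqueue(62): size=2
4. dequeue(): size=1
5. enqueue(14): size=2
6. dequeue(): size=1
7. enqueue(98): size=2
8. dequeue(): size=1
9. enqueue(62): size=2
10. enqueue(55): size=3
11. enqueue(30): size=4
12. enqueue(71): size=4=cap → OVERFLOW (fail)
13. enqueue(78): size=4=cap → OVERFLOW (fail)
14. enqueue(88): size=4=cap → OVERFLOW (fail)
15. enqueue(77): size=4=cap → OVERFLOW (fail)
16. enqueue(4): size=4=cap → OVERFLOW (fail)

Answer: 12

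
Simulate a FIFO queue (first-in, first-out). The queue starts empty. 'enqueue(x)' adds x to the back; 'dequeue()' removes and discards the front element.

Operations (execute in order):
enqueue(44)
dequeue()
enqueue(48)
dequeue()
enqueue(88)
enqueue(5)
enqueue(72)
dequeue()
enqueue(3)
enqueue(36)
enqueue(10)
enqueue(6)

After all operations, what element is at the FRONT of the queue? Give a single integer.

Answer: 5

Derivation:
enqueue(44): queue = [44]
dequeue(): queue = []
enqueue(48): queue = [48]
dequeue(): queue = []
enqueue(88): queue = [88]
enqueue(5): queue = [88, 5]
enqueue(72): queue = [88, 5, 72]
dequeue(): queue = [5, 72]
enqueue(3): queue = [5, 72, 3]
enqueue(36): queue = [5, 72, 3, 36]
enqueue(10): queue = [5, 72, 3, 36, 10]
enqueue(6): queue = [5, 72, 3, 36, 10, 6]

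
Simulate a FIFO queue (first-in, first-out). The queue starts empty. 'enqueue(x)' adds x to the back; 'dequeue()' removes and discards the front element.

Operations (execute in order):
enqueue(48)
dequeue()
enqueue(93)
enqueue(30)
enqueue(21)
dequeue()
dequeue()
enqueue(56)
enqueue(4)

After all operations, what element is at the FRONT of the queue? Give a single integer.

Answer: 21

Derivation:
enqueue(48): queue = [48]
dequeue(): queue = []
enqueue(93): queue = [93]
enqueue(30): queue = [93, 30]
enqueue(21): queue = [93, 30, 21]
dequeue(): queue = [30, 21]
dequeue(): queue = [21]
enqueue(56): queue = [21, 56]
enqueue(4): queue = [21, 56, 4]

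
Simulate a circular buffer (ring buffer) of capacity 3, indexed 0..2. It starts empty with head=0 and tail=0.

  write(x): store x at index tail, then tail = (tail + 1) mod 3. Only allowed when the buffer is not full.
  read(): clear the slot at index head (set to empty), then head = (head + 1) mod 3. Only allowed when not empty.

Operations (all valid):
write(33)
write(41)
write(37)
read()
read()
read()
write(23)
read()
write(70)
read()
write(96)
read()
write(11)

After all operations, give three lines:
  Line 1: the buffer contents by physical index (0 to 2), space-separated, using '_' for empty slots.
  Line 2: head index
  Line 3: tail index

Answer: 11 _ _
0
1

Derivation:
write(33): buf=[33 _ _], head=0, tail=1, size=1
write(41): buf=[33 41 _], head=0, tail=2, size=2
write(37): buf=[33 41 37], head=0, tail=0, size=3
read(): buf=[_ 41 37], head=1, tail=0, size=2
read(): buf=[_ _ 37], head=2, tail=0, size=1
read(): buf=[_ _ _], head=0, tail=0, size=0
write(23): buf=[23 _ _], head=0, tail=1, size=1
read(): buf=[_ _ _], head=1, tail=1, size=0
write(70): buf=[_ 70 _], head=1, tail=2, size=1
read(): buf=[_ _ _], head=2, tail=2, size=0
write(96): buf=[_ _ 96], head=2, tail=0, size=1
read(): buf=[_ _ _], head=0, tail=0, size=0
write(11): buf=[11 _ _], head=0, tail=1, size=1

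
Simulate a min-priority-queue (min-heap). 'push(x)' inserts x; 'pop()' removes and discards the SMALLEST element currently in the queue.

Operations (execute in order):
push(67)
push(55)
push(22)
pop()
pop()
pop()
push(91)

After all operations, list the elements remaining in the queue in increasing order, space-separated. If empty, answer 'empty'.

push(67): heap contents = [67]
push(55): heap contents = [55, 67]
push(22): heap contents = [22, 55, 67]
pop() → 22: heap contents = [55, 67]
pop() → 55: heap contents = [67]
pop() → 67: heap contents = []
push(91): heap contents = [91]

Answer: 91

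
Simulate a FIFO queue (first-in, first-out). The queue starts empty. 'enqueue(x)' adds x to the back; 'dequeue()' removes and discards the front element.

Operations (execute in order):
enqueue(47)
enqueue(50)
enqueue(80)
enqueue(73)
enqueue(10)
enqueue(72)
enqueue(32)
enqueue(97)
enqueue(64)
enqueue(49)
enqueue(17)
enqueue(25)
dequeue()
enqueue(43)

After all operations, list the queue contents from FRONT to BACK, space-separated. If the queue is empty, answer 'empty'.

Answer: 50 80 73 10 72 32 97 64 49 17 25 43

Derivation:
enqueue(47): [47]
enqueue(50): [47, 50]
enqueue(80): [47, 50, 80]
enqueue(73): [47, 50, 80, 73]
enqueue(10): [47, 50, 80, 73, 10]
enqueue(72): [47, 50, 80, 73, 10, 72]
enqueue(32): [47, 50, 80, 73, 10, 72, 32]
enqueue(97): [47, 50, 80, 73, 10, 72, 32, 97]
enqueue(64): [47, 50, 80, 73, 10, 72, 32, 97, 64]
enqueue(49): [47, 50, 80, 73, 10, 72, 32, 97, 64, 49]
enqueue(17): [47, 50, 80, 73, 10, 72, 32, 97, 64, 49, 17]
enqueue(25): [47, 50, 80, 73, 10, 72, 32, 97, 64, 49, 17, 25]
dequeue(): [50, 80, 73, 10, 72, 32, 97, 64, 49, 17, 25]
enqueue(43): [50, 80, 73, 10, 72, 32, 97, 64, 49, 17, 25, 43]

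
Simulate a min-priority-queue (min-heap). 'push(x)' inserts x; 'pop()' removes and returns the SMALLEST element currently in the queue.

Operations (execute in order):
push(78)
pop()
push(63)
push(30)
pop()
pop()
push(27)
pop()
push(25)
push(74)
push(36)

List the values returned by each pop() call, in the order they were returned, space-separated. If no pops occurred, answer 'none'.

Answer: 78 30 63 27

Derivation:
push(78): heap contents = [78]
pop() → 78: heap contents = []
push(63): heap contents = [63]
push(30): heap contents = [30, 63]
pop() → 30: heap contents = [63]
pop() → 63: heap contents = []
push(27): heap contents = [27]
pop() → 27: heap contents = []
push(25): heap contents = [25]
push(74): heap contents = [25, 74]
push(36): heap contents = [25, 36, 74]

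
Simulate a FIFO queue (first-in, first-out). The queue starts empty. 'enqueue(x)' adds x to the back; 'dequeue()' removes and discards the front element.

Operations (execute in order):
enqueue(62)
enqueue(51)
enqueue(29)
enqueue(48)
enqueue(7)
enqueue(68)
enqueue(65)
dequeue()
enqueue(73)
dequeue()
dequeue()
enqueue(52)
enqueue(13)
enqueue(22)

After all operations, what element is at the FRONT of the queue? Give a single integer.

enqueue(62): queue = [62]
enqueue(51): queue = [62, 51]
enqueue(29): queue = [62, 51, 29]
enqueue(48): queue = [62, 51, 29, 48]
enqueue(7): queue = [62, 51, 29, 48, 7]
enqueue(68): queue = [62, 51, 29, 48, 7, 68]
enqueue(65): queue = [62, 51, 29, 48, 7, 68, 65]
dequeue(): queue = [51, 29, 48, 7, 68, 65]
enqueue(73): queue = [51, 29, 48, 7, 68, 65, 73]
dequeue(): queue = [29, 48, 7, 68, 65, 73]
dequeue(): queue = [48, 7, 68, 65, 73]
enqueue(52): queue = [48, 7, 68, 65, 73, 52]
enqueue(13): queue = [48, 7, 68, 65, 73, 52, 13]
enqueue(22): queue = [48, 7, 68, 65, 73, 52, 13, 22]

Answer: 48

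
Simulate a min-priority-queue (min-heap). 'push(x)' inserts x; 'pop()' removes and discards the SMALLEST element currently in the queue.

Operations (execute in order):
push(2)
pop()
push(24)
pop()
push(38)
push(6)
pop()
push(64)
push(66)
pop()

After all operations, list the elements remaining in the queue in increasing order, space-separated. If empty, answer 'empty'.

push(2): heap contents = [2]
pop() → 2: heap contents = []
push(24): heap contents = [24]
pop() → 24: heap contents = []
push(38): heap contents = [38]
push(6): heap contents = [6, 38]
pop() → 6: heap contents = [38]
push(64): heap contents = [38, 64]
push(66): heap contents = [38, 64, 66]
pop() → 38: heap contents = [64, 66]

Answer: 64 66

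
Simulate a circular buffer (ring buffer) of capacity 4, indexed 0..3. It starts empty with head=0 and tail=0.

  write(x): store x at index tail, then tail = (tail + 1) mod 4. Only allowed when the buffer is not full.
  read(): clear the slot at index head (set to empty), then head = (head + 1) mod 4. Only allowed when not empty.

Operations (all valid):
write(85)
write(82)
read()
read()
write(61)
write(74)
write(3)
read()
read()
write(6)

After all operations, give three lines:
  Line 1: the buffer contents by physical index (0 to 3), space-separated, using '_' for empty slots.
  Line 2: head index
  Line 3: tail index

write(85): buf=[85 _ _ _], head=0, tail=1, size=1
write(82): buf=[85 82 _ _], head=0, tail=2, size=2
read(): buf=[_ 82 _ _], head=1, tail=2, size=1
read(): buf=[_ _ _ _], head=2, tail=2, size=0
write(61): buf=[_ _ 61 _], head=2, tail=3, size=1
write(74): buf=[_ _ 61 74], head=2, tail=0, size=2
write(3): buf=[3 _ 61 74], head=2, tail=1, size=3
read(): buf=[3 _ _ 74], head=3, tail=1, size=2
read(): buf=[3 _ _ _], head=0, tail=1, size=1
write(6): buf=[3 6 _ _], head=0, tail=2, size=2

Answer: 3 6 _ _
0
2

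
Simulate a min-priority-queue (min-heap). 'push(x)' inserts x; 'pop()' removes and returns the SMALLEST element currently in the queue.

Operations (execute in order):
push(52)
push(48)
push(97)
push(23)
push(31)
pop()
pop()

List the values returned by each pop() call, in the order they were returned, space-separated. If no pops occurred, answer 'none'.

Answer: 23 31

Derivation:
push(52): heap contents = [52]
push(48): heap contents = [48, 52]
push(97): heap contents = [48, 52, 97]
push(23): heap contents = [23, 48, 52, 97]
push(31): heap contents = [23, 31, 48, 52, 97]
pop() → 23: heap contents = [31, 48, 52, 97]
pop() → 31: heap contents = [48, 52, 97]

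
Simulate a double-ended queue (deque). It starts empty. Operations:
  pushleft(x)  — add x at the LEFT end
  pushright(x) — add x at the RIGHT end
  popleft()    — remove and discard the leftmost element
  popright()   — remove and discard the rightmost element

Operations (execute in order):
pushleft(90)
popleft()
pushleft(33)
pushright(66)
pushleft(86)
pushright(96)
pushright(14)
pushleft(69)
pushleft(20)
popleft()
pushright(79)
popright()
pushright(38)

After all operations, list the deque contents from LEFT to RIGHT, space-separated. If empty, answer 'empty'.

pushleft(90): [90]
popleft(): []
pushleft(33): [33]
pushright(66): [33, 66]
pushleft(86): [86, 33, 66]
pushright(96): [86, 33, 66, 96]
pushright(14): [86, 33, 66, 96, 14]
pushleft(69): [69, 86, 33, 66, 96, 14]
pushleft(20): [20, 69, 86, 33, 66, 96, 14]
popleft(): [69, 86, 33, 66, 96, 14]
pushright(79): [69, 86, 33, 66, 96, 14, 79]
popright(): [69, 86, 33, 66, 96, 14]
pushright(38): [69, 86, 33, 66, 96, 14, 38]

Answer: 69 86 33 66 96 14 38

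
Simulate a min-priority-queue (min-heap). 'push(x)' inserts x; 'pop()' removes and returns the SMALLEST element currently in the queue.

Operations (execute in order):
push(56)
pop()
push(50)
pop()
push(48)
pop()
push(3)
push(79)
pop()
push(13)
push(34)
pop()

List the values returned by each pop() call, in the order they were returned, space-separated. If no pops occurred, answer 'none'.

push(56): heap contents = [56]
pop() → 56: heap contents = []
push(50): heap contents = [50]
pop() → 50: heap contents = []
push(48): heap contents = [48]
pop() → 48: heap contents = []
push(3): heap contents = [3]
push(79): heap contents = [3, 79]
pop() → 3: heap contents = [79]
push(13): heap contents = [13, 79]
push(34): heap contents = [13, 34, 79]
pop() → 13: heap contents = [34, 79]

Answer: 56 50 48 3 13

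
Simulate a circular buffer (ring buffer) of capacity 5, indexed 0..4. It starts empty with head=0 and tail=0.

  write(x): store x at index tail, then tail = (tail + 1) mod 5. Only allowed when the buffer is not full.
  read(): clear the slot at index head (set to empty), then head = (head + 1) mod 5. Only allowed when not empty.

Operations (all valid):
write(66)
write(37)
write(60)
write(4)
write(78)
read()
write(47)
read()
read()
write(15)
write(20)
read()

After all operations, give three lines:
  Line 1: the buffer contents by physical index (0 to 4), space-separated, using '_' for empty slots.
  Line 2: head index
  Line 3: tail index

Answer: 47 15 20 _ 78
4
3

Derivation:
write(66): buf=[66 _ _ _ _], head=0, tail=1, size=1
write(37): buf=[66 37 _ _ _], head=0, tail=2, size=2
write(60): buf=[66 37 60 _ _], head=0, tail=3, size=3
write(4): buf=[66 37 60 4 _], head=0, tail=4, size=4
write(78): buf=[66 37 60 4 78], head=0, tail=0, size=5
read(): buf=[_ 37 60 4 78], head=1, tail=0, size=4
write(47): buf=[47 37 60 4 78], head=1, tail=1, size=5
read(): buf=[47 _ 60 4 78], head=2, tail=1, size=4
read(): buf=[47 _ _ 4 78], head=3, tail=1, size=3
write(15): buf=[47 15 _ 4 78], head=3, tail=2, size=4
write(20): buf=[47 15 20 4 78], head=3, tail=3, size=5
read(): buf=[47 15 20 _ 78], head=4, tail=3, size=4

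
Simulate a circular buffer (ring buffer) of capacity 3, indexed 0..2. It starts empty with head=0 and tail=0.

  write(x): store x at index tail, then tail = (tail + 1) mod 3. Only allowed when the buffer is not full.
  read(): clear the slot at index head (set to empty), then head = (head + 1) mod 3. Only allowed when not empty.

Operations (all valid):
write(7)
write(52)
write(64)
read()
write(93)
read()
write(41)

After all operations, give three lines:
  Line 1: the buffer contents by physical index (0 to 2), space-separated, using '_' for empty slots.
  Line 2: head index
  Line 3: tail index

Answer: 93 41 64
2
2

Derivation:
write(7): buf=[7 _ _], head=0, tail=1, size=1
write(52): buf=[7 52 _], head=0, tail=2, size=2
write(64): buf=[7 52 64], head=0, tail=0, size=3
read(): buf=[_ 52 64], head=1, tail=0, size=2
write(93): buf=[93 52 64], head=1, tail=1, size=3
read(): buf=[93 _ 64], head=2, tail=1, size=2
write(41): buf=[93 41 64], head=2, tail=2, size=3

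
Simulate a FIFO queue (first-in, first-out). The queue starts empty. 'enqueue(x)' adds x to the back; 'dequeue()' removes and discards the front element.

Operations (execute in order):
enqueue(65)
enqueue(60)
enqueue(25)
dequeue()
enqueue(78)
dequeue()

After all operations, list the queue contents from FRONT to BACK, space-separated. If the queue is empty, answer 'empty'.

enqueue(65): [65]
enqueue(60): [65, 60]
enqueue(25): [65, 60, 25]
dequeue(): [60, 25]
enqueue(78): [60, 25, 78]
dequeue(): [25, 78]

Answer: 25 78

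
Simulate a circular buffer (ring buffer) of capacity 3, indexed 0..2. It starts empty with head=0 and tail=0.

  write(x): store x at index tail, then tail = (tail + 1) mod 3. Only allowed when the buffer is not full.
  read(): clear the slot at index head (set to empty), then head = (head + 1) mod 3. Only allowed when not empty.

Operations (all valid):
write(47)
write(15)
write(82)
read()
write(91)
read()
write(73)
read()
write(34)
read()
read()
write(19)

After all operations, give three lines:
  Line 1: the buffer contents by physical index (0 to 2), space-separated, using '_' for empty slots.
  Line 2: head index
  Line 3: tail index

write(47): buf=[47 _ _], head=0, tail=1, size=1
write(15): buf=[47 15 _], head=0, tail=2, size=2
write(82): buf=[47 15 82], head=0, tail=0, size=3
read(): buf=[_ 15 82], head=1, tail=0, size=2
write(91): buf=[91 15 82], head=1, tail=1, size=3
read(): buf=[91 _ 82], head=2, tail=1, size=2
write(73): buf=[91 73 82], head=2, tail=2, size=3
read(): buf=[91 73 _], head=0, tail=2, size=2
write(34): buf=[91 73 34], head=0, tail=0, size=3
read(): buf=[_ 73 34], head=1, tail=0, size=2
read(): buf=[_ _ 34], head=2, tail=0, size=1
write(19): buf=[19 _ 34], head=2, tail=1, size=2

Answer: 19 _ 34
2
1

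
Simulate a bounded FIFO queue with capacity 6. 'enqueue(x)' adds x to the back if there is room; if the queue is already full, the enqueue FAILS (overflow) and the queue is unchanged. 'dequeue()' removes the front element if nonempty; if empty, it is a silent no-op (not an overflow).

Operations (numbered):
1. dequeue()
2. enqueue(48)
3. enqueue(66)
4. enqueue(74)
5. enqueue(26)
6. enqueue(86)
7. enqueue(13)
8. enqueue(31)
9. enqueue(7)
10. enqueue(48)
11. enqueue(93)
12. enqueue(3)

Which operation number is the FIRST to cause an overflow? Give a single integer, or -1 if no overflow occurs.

Answer: 8

Derivation:
1. dequeue(): empty, no-op, size=0
2. enqueue(48): size=1
3. enqueue(66): size=2
4. enqueue(74): size=3
5. enqueue(26): size=4
6. enqueue(86): size=5
7. enqueue(13): size=6
8. enqueue(31): size=6=cap → OVERFLOW (fail)
9. enqueue(7): size=6=cap → OVERFLOW (fail)
10. enqueue(48): size=6=cap → OVERFLOW (fail)
11. enqueue(93): size=6=cap → OVERFLOW (fail)
12. enqueue(3): size=6=cap → OVERFLOW (fail)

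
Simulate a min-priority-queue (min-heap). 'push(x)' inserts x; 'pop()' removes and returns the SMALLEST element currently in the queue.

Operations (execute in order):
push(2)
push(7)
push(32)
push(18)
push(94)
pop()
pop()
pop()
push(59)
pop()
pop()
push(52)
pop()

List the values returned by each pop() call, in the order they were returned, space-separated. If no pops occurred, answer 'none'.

Answer: 2 7 18 32 59 52

Derivation:
push(2): heap contents = [2]
push(7): heap contents = [2, 7]
push(32): heap contents = [2, 7, 32]
push(18): heap contents = [2, 7, 18, 32]
push(94): heap contents = [2, 7, 18, 32, 94]
pop() → 2: heap contents = [7, 18, 32, 94]
pop() → 7: heap contents = [18, 32, 94]
pop() → 18: heap contents = [32, 94]
push(59): heap contents = [32, 59, 94]
pop() → 32: heap contents = [59, 94]
pop() → 59: heap contents = [94]
push(52): heap contents = [52, 94]
pop() → 52: heap contents = [94]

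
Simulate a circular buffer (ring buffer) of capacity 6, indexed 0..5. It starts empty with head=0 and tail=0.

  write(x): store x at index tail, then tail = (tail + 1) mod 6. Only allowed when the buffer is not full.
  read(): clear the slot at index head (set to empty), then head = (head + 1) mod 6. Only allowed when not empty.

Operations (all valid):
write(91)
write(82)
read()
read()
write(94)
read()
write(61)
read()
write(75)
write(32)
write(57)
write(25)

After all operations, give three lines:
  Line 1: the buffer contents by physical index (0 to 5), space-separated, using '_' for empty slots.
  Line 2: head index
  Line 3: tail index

Answer: 57 25 _ _ 75 32
4
2

Derivation:
write(91): buf=[91 _ _ _ _ _], head=0, tail=1, size=1
write(82): buf=[91 82 _ _ _ _], head=0, tail=2, size=2
read(): buf=[_ 82 _ _ _ _], head=1, tail=2, size=1
read(): buf=[_ _ _ _ _ _], head=2, tail=2, size=0
write(94): buf=[_ _ 94 _ _ _], head=2, tail=3, size=1
read(): buf=[_ _ _ _ _ _], head=3, tail=3, size=0
write(61): buf=[_ _ _ 61 _ _], head=3, tail=4, size=1
read(): buf=[_ _ _ _ _ _], head=4, tail=4, size=0
write(75): buf=[_ _ _ _ 75 _], head=4, tail=5, size=1
write(32): buf=[_ _ _ _ 75 32], head=4, tail=0, size=2
write(57): buf=[57 _ _ _ 75 32], head=4, tail=1, size=3
write(25): buf=[57 25 _ _ 75 32], head=4, tail=2, size=4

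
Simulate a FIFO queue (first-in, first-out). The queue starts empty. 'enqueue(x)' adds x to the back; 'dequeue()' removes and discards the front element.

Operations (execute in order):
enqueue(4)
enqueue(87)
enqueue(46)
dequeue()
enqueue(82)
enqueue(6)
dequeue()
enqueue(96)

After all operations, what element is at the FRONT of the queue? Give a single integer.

Answer: 46

Derivation:
enqueue(4): queue = [4]
enqueue(87): queue = [4, 87]
enqueue(46): queue = [4, 87, 46]
dequeue(): queue = [87, 46]
enqueue(82): queue = [87, 46, 82]
enqueue(6): queue = [87, 46, 82, 6]
dequeue(): queue = [46, 82, 6]
enqueue(96): queue = [46, 82, 6, 96]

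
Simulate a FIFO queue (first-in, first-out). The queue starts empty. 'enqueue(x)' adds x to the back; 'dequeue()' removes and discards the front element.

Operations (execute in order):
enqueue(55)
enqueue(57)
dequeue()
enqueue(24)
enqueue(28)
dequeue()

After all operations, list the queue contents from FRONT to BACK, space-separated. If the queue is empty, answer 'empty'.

enqueue(55): [55]
enqueue(57): [55, 57]
dequeue(): [57]
enqueue(24): [57, 24]
enqueue(28): [57, 24, 28]
dequeue(): [24, 28]

Answer: 24 28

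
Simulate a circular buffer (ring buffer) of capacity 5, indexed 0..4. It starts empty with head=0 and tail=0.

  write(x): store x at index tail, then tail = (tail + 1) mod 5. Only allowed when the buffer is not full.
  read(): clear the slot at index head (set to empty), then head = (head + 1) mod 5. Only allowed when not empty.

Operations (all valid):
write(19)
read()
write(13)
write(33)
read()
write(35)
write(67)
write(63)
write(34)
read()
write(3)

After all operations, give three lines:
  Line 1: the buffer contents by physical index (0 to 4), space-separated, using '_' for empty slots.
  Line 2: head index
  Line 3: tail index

Answer: 63 34 3 35 67
3
3

Derivation:
write(19): buf=[19 _ _ _ _], head=0, tail=1, size=1
read(): buf=[_ _ _ _ _], head=1, tail=1, size=0
write(13): buf=[_ 13 _ _ _], head=1, tail=2, size=1
write(33): buf=[_ 13 33 _ _], head=1, tail=3, size=2
read(): buf=[_ _ 33 _ _], head=2, tail=3, size=1
write(35): buf=[_ _ 33 35 _], head=2, tail=4, size=2
write(67): buf=[_ _ 33 35 67], head=2, tail=0, size=3
write(63): buf=[63 _ 33 35 67], head=2, tail=1, size=4
write(34): buf=[63 34 33 35 67], head=2, tail=2, size=5
read(): buf=[63 34 _ 35 67], head=3, tail=2, size=4
write(3): buf=[63 34 3 35 67], head=3, tail=3, size=5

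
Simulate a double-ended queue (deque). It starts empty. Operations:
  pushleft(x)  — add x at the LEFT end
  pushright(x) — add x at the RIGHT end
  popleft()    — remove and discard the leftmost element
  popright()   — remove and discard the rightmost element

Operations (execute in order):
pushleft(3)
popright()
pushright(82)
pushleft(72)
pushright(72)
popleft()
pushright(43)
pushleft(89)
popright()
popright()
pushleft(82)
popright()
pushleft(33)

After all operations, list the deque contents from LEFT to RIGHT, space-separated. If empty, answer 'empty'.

Answer: 33 82 89

Derivation:
pushleft(3): [3]
popright(): []
pushright(82): [82]
pushleft(72): [72, 82]
pushright(72): [72, 82, 72]
popleft(): [82, 72]
pushright(43): [82, 72, 43]
pushleft(89): [89, 82, 72, 43]
popright(): [89, 82, 72]
popright(): [89, 82]
pushleft(82): [82, 89, 82]
popright(): [82, 89]
pushleft(33): [33, 82, 89]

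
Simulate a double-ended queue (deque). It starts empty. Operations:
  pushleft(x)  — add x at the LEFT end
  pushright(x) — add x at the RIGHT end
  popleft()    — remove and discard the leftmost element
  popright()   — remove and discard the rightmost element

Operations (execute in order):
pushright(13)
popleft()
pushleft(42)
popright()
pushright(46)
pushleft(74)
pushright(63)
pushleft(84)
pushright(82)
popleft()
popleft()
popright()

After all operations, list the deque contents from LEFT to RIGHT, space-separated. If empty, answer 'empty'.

Answer: 46 63

Derivation:
pushright(13): [13]
popleft(): []
pushleft(42): [42]
popright(): []
pushright(46): [46]
pushleft(74): [74, 46]
pushright(63): [74, 46, 63]
pushleft(84): [84, 74, 46, 63]
pushright(82): [84, 74, 46, 63, 82]
popleft(): [74, 46, 63, 82]
popleft(): [46, 63, 82]
popright(): [46, 63]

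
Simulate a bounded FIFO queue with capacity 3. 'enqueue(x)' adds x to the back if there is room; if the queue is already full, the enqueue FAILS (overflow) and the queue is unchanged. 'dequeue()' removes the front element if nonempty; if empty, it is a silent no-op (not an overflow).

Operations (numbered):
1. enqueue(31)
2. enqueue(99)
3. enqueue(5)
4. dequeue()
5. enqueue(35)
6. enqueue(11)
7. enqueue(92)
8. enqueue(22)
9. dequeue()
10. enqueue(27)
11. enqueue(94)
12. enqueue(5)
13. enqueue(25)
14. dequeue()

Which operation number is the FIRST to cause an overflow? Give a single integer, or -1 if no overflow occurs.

1. enqueue(31): size=1
2. enqueue(99): size=2
3. enqueue(5): size=3
4. dequeue(): size=2
5. enqueue(35): size=3
6. enqueue(11): size=3=cap → OVERFLOW (fail)
7. enqueue(92): size=3=cap → OVERFLOW (fail)
8. enqueue(22): size=3=cap → OVERFLOW (fail)
9. dequeue(): size=2
10. enqueue(27): size=3
11. enqueue(94): size=3=cap → OVERFLOW (fail)
12. enqueue(5): size=3=cap → OVERFLOW (fail)
13. enqueue(25): size=3=cap → OVERFLOW (fail)
14. dequeue(): size=2

Answer: 6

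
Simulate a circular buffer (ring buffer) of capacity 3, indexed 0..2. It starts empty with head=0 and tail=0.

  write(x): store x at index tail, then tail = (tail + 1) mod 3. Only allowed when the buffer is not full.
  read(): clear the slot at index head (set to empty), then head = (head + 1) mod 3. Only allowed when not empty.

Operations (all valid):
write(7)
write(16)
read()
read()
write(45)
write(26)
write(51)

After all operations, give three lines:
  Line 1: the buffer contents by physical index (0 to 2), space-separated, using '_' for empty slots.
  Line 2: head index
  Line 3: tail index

Answer: 26 51 45
2
2

Derivation:
write(7): buf=[7 _ _], head=0, tail=1, size=1
write(16): buf=[7 16 _], head=0, tail=2, size=2
read(): buf=[_ 16 _], head=1, tail=2, size=1
read(): buf=[_ _ _], head=2, tail=2, size=0
write(45): buf=[_ _ 45], head=2, tail=0, size=1
write(26): buf=[26 _ 45], head=2, tail=1, size=2
write(51): buf=[26 51 45], head=2, tail=2, size=3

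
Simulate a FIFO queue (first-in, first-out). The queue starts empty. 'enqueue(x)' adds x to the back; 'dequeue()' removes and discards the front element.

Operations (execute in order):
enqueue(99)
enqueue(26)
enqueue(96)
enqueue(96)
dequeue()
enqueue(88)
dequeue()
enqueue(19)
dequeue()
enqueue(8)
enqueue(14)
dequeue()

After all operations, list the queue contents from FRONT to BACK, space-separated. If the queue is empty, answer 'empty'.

Answer: 88 19 8 14

Derivation:
enqueue(99): [99]
enqueue(26): [99, 26]
enqueue(96): [99, 26, 96]
enqueue(96): [99, 26, 96, 96]
dequeue(): [26, 96, 96]
enqueue(88): [26, 96, 96, 88]
dequeue(): [96, 96, 88]
enqueue(19): [96, 96, 88, 19]
dequeue(): [96, 88, 19]
enqueue(8): [96, 88, 19, 8]
enqueue(14): [96, 88, 19, 8, 14]
dequeue(): [88, 19, 8, 14]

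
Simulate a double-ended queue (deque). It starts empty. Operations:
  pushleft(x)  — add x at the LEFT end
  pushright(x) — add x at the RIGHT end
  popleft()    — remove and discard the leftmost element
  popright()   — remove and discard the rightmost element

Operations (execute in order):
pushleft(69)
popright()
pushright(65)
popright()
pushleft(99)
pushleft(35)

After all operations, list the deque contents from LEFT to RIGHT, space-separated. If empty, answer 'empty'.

Answer: 35 99

Derivation:
pushleft(69): [69]
popright(): []
pushright(65): [65]
popright(): []
pushleft(99): [99]
pushleft(35): [35, 99]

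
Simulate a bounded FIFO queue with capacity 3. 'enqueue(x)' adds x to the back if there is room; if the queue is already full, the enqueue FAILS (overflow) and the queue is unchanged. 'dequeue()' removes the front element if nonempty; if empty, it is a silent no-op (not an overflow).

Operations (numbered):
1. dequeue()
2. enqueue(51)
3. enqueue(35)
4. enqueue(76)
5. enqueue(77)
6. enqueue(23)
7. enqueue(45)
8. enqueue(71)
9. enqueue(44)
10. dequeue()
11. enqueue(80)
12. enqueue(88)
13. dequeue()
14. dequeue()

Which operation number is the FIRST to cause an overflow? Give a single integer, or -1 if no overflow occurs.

1. dequeue(): empty, no-op, size=0
2. enqueue(51): size=1
3. enqueue(35): size=2
4. enqueue(76): size=3
5. enqueue(77): size=3=cap → OVERFLOW (fail)
6. enqueue(23): size=3=cap → OVERFLOW (fail)
7. enqueue(45): size=3=cap → OVERFLOW (fail)
8. enqueue(71): size=3=cap → OVERFLOW (fail)
9. enqueue(44): size=3=cap → OVERFLOW (fail)
10. dequeue(): size=2
11. enqueue(80): size=3
12. enqueue(88): size=3=cap → OVERFLOW (fail)
13. dequeue(): size=2
14. dequeue(): size=1

Answer: 5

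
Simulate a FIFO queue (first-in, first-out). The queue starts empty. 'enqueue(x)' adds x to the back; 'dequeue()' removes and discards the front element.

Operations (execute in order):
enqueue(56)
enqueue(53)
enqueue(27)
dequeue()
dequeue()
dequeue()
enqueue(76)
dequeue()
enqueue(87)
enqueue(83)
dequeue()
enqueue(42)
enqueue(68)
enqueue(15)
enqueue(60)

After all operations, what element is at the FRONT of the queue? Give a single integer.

Answer: 83

Derivation:
enqueue(56): queue = [56]
enqueue(53): queue = [56, 53]
enqueue(27): queue = [56, 53, 27]
dequeue(): queue = [53, 27]
dequeue(): queue = [27]
dequeue(): queue = []
enqueue(76): queue = [76]
dequeue(): queue = []
enqueue(87): queue = [87]
enqueue(83): queue = [87, 83]
dequeue(): queue = [83]
enqueue(42): queue = [83, 42]
enqueue(68): queue = [83, 42, 68]
enqueue(15): queue = [83, 42, 68, 15]
enqueue(60): queue = [83, 42, 68, 15, 60]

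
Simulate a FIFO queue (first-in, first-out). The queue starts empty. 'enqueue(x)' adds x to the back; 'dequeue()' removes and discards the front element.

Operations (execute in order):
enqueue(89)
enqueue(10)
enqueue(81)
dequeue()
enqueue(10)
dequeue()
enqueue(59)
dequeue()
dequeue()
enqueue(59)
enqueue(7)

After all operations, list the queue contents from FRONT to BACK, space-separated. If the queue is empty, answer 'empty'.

Answer: 59 59 7

Derivation:
enqueue(89): [89]
enqueue(10): [89, 10]
enqueue(81): [89, 10, 81]
dequeue(): [10, 81]
enqueue(10): [10, 81, 10]
dequeue(): [81, 10]
enqueue(59): [81, 10, 59]
dequeue(): [10, 59]
dequeue(): [59]
enqueue(59): [59, 59]
enqueue(7): [59, 59, 7]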